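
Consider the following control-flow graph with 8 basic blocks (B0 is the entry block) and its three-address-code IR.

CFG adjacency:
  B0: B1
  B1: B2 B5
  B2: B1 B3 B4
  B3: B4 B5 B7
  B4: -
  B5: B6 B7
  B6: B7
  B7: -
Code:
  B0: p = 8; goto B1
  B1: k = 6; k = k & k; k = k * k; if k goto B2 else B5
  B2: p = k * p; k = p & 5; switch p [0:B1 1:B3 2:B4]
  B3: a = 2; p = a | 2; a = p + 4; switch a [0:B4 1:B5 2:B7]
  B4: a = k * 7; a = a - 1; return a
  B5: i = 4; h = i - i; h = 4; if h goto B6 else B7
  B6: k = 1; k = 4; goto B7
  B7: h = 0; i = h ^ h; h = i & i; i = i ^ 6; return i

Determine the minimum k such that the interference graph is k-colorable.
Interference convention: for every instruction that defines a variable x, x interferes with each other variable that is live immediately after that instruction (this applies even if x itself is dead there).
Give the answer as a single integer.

Answer: 2

Derivation:
Per-block:
  B0: {p} / ∅
  B1: {k} / ∅
  B2: {k,p} / {k,p}
  B3: {a,p} / ∅
  B4: {a} / {k}
  B5: {h,i} / ∅
  B6: {k} / ∅
  B7: {h,i} / ∅

Backward fixpoint:
  live B0: ∅→{p}
  live B1: {p}→{k,p}
  live B2: {k,p}→{k,p}
  live B3: {k}→{k}
  live B4: {k}→∅
  live B5: ∅→∅
  live B6: ∅→∅
  live B7: ∅→∅

Interference:
  a — {k}
  h — {i}
  i — {h}
  k — {a,p}
  p — {k}

Colouring:
  lower bound: {a,k} mutually conflict ⇒ χ ≥ 2
  2-colouring: R0={h,k}  R1={a,i,p}
  χ = 2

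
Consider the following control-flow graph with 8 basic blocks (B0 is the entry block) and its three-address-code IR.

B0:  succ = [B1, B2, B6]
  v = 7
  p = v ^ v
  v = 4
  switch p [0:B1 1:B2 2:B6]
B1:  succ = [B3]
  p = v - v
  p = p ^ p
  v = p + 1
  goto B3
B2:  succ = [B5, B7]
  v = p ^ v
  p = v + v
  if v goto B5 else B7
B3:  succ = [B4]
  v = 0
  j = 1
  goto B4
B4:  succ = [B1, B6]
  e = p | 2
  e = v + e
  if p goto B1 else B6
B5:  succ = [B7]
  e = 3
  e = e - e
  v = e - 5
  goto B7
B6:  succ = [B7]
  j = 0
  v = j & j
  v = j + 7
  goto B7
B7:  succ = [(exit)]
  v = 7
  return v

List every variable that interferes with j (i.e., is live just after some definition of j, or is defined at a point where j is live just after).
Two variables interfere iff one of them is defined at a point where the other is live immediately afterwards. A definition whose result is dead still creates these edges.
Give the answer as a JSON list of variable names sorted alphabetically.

Answer: ["p", "v"]

Analysis:
def/use:
  B0: def={p,v} ue=∅
  B1: def={p,v} ue={v}
  B2: def={p,v} ue={p,v}
  B3: def={j,v} ue=∅
  B4: def={e} ue={p,v}
  B5: def={e,v} ue=∅
  B6: def={j,v} ue=∅
  B7: def={v} ue=∅

Backward fixpoint:
  B0 li=∅ lo={p,v}
  B1 li={v} lo={p}
  B2 li={p,v} lo=∅
  B3 li={p} lo={p,v}
  B4 li={p,v} lo={v}
  B5 li=∅ lo=∅
  B6 li=∅ lo=∅
  B7 li=∅ lo=∅

Interfere edges:
  e: {p,v}
  j: {p,v}
  p: {e,j,v}
  v: {e,j,p}

N(j) = ["p", "v"]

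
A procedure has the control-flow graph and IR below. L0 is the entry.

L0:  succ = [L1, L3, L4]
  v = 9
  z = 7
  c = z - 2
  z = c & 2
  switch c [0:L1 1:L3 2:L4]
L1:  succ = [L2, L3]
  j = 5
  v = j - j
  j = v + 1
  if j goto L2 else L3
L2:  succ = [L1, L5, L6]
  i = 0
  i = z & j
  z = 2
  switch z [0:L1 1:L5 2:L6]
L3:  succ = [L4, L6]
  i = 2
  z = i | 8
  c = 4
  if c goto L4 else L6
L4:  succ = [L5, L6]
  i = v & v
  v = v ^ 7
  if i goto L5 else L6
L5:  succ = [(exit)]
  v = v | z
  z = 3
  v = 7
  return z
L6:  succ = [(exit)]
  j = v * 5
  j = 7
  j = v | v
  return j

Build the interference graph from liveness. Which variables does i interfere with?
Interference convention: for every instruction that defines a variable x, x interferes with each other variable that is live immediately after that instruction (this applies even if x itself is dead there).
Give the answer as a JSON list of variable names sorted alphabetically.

Per-block:
  L0 def {c,v,z} use ∅
  L1 def {j,v} use ∅
  L2 def {i,z} use {j,z}
  L3 def {c,i,z} use ∅
  L4 def {i,v} use {v}
  L5 def {v,z} use {v,z}
  L6 def {j} use {v}

Live sets:
  live L0: ∅→{v,z}
  live L1: {z}→{j,v,z}
  live L2: {j,v,z}→{v,z}
  live L3: {v}→{v,z}
  live L4: {v,z}→{v,z}
  live L5: {v,z}→∅
  live L6: {v}→∅

Conflict graph:
  c — {v,z}
  i — {j,v,z}
  j — {i,v,z}
  v — {c,i,j,z}
  z — {c,i,j,v}

N(i) = ["j", "v", "z"]

Answer: ["j", "v", "z"]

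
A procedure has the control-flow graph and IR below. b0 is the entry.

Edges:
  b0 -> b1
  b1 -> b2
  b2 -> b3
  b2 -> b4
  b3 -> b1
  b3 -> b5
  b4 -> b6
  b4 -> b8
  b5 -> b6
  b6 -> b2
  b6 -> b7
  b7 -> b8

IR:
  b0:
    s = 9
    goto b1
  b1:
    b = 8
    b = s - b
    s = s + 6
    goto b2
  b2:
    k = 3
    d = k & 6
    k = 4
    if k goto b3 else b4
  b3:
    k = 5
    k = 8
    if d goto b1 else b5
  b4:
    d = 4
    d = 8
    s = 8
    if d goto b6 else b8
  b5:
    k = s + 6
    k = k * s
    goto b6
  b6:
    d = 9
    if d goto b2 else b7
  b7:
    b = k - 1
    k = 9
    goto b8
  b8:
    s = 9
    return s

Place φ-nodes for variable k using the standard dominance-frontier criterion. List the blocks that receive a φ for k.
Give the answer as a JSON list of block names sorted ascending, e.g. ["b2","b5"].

Answer: ["b1", "b2", "b6", "b8"]

Working:
idom tree: b1←b0 b2←b1 b3←b2 b4←b2 b5←b3 b6←b2 b7←b6 b8←b2
Join-block Dom:
  b1: preds {b0,b3}: {b0} ∩ {b0,b1,b2,b3} = {b0}; idom=b0
  b2: preds {b1,b6}: {b0,b1} ∩ {b0,b1,b2,b6} = {b0,b1}; idom=b1
  b6: preds {b4,b5}: {b0,b1,b2,b4} ∩ {b0,b1,b2,b3,b5} = {b0,b1,b2}; idom=b2
  b8: preds {b4,b7}: {b0,b1,b2,b4} ∩ {b0,b1,b2,b6,b7} = {b0,b1,b2}; idom=b2

DF walk-up:
  join b1 pred b0: · stop@b0
  join b1 pred b3: b3→b2→b1 stop@b0
  join b2 pred b1: · stop@b1
  join b2 pred b6: b6→b2 stop@b1
  join b6 pred b4: b4 stop@b2
  join b6 pred b5: b5→b3 stop@b2
  join b8 pred b4: b4 stop@b2
  join b8 pred b7: b7→b6 stop@b2
  b0 → ∅
  b1 → {b1}
  b2 → {b1,b2}
  b3 → {b1,b6}
  b4 → {b6,b8}
  b5 → {b6}
  b6 → {b2,b8}
  b7 → {b8}
  b8 → ∅

φ for k: defs {b2,b3,b5,b7}
  DF⁺ = {b1,b2,b6,b8}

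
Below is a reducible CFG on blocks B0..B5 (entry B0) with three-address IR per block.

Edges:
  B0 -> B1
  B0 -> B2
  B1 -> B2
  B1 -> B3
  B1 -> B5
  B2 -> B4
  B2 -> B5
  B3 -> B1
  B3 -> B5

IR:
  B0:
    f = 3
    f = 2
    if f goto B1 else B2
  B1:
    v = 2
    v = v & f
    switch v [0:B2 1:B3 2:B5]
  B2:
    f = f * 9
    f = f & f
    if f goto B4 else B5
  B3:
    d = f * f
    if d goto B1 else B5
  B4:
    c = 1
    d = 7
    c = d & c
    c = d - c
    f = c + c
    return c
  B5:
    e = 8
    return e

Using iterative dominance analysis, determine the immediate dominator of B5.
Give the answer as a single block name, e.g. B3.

idom tree: B1←B0 B2←B0 B3←B1 B4←B2 B5←B0
Dom∩ at merges:
  B1: preds {B0,B3}: {B0} ∩ {B0,B1,B3} = {B0}; idom=B0
  B2: preds {B0,B1}: {B0} ∩ {B0,B1} = {B0}; idom=B0
  B5: preds {B1,B2,B3}: {B0,B1} ∩ {B0,B2} ∩ {B0,B1,B3} = {B0}; idom=B0

idom(B5) = B0

Answer: B0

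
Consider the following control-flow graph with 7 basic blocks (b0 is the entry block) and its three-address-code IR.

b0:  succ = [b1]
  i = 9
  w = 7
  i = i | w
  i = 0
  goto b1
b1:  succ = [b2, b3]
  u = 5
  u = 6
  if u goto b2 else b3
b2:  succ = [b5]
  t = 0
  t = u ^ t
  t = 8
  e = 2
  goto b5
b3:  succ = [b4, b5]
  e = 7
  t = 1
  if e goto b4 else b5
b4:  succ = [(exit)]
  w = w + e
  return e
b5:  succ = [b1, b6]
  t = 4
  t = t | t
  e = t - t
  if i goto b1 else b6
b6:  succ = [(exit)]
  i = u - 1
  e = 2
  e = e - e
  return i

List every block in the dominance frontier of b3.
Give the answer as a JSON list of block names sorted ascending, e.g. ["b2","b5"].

Answer: ["b5"]

Derivation:
idom tree: b1←b0 b2←b1 b3←b1 b4←b3 b5←b1 b6←b5
Dom∩ at merges:
  b1: preds {b0,b5}: {b0} ∩ {b0,b1,b5} = {b0}; idom=b0
  b5: preds {b2,b3}: {b0,b1,b2} ∩ {b0,b1,b3} = {b0,b1}; idom=b1

DF derivation:
  join b1 pred b0: · stop@b0
  join b1 pred b5: b5→b1 stop@b0
  join b5 pred b2: b2 stop@b1
  join b5 pred b3: b3 stop@b1
  DF(b0)=∅
  DF(b1)={b1}
  DF(b2)={b5}
  DF(b3)={b5}
  DF(b4)=∅
  DF(b5)={b1}
  DF(b6)=∅

DF(b3) = ["b5"]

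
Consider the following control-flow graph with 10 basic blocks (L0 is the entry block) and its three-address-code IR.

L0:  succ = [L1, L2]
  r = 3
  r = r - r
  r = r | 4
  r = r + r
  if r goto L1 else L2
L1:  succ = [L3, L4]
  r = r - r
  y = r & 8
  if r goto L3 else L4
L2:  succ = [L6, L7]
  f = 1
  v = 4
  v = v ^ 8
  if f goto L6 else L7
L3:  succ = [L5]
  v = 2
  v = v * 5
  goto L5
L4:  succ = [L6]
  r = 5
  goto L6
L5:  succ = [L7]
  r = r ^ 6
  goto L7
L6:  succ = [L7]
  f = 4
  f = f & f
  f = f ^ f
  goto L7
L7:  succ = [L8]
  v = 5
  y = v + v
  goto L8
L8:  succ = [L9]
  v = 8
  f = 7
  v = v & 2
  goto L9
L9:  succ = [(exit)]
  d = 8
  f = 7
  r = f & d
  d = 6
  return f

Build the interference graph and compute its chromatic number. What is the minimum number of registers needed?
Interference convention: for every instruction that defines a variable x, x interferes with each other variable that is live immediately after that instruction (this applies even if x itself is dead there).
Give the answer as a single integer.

Answer: 3

Working:
Per-block:
  L0: def={r} ue=∅
  L1: def={r,y} ue={r}
  L2: def={f,v} ue=∅
  L3: def={v} ue=∅
  L4: def={r} ue=∅
  L5: def={r} ue={r}
  L6: def={f} ue=∅
  L7: def={v,y} ue=∅
  L8: def={f,v} ue=∅
  L9: def={d,f,r} ue=∅

Backward fixpoint:
  L0: in=∅ out={r}
  L1: in={r} out={r}
  L2: in=∅ out=∅
  L3: in={r} out={r}
  L4: in=∅ out=∅
  L5: in={r} out=∅
  L6: in=∅ out=∅
  L7: in=∅ out=∅
  L8: in=∅ out=∅
  L9: in=∅ out=∅

Conflict graph:
  d↔{f}
  f↔{d,r,v}
  r↔{f,v,y}
  v↔{f,r}
  y↔{r}

Registers:
  lower bound: {f,r,v} mutually conflict ⇒ χ ≥ 3
  3-colouring: c0={f,y}  c1={d,r}  c2={v}
  χ = 3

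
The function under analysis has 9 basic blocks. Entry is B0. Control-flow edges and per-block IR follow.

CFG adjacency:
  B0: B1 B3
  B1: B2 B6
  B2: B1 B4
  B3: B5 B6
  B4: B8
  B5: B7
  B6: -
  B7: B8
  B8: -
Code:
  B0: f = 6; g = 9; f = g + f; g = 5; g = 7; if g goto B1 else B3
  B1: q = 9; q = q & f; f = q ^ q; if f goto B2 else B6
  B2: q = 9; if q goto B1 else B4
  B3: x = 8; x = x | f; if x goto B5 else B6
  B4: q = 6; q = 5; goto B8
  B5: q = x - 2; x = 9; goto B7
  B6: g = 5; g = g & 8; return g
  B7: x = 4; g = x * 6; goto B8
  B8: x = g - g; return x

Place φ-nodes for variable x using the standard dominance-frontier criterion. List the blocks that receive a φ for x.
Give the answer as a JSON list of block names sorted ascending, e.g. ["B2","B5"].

idom tree: B1←B0 B2←B1 B3←B0 B4←B2 B5←B3 B6←B0 B7←B5 B8←B0
Dom∩ at merges:
  B1: preds {B0,B2}: {B0} ∩ {B0,B1,B2} = {B0}; idom=B0
  B6: preds {B1,B3}: {B0,B1} ∩ {B0,B3} = {B0}; idom=B0
  B8: preds {B4,B7}: {B0,B1,B2,B4} ∩ {B0,B3,B5,B7} = {B0}; idom=B0

Frontier:
  join B1 pred B0: · stop@B0
  join B1 pred B2: B2→B1 stop@B0
  join B6 pred B1: B1 stop@B0
  join B6 pred B3: B3 stop@B0
  join B8 pred B4: B4→B2→B1 stop@B0
  join B8 pred B7: B7→B5→B3 stop@B0
  B0 → ∅
  B1 → {B1,B6,B8}
  B2 → {B1,B8}
  B3 → {B6,B8}
  B4 → {B8}
  B5 → {B8}
  B6 → ∅
  B7 → {B8}
  B8 → ∅

φ for x: defs {B3,B5,B7,B8}
  DF⁺ = {B6,B8}

Answer: ["B6", "B8"]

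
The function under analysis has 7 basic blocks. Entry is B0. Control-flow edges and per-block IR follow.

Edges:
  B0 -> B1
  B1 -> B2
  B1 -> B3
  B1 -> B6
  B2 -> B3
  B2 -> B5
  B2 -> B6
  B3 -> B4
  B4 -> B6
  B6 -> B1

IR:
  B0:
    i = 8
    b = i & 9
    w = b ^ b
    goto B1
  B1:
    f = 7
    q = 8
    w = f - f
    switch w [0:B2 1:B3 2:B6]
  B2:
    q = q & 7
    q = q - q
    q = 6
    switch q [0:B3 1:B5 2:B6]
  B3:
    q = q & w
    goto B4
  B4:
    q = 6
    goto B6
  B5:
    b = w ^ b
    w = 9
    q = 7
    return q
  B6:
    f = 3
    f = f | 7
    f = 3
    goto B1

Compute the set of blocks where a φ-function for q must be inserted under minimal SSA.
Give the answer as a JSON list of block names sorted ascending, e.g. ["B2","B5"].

idom tree: B1←B0 B2←B1 B3←B1 B4←B3 B5←B2 B6←B1
Dom∩ at merges:
  B1: preds {B0,B6}: {B0} ∩ {B0,B1,B6} = {B0}; idom=B0
  B3: preds {B1,B2}: {B0,B1} ∩ {B0,B1,B2} = {B0,B1}; idom=B1
  B6: preds {B1,B2,B4}: {B0,B1} ∩ {B0,B1,B2} ∩ {B0,B1,B3,B4} = {B0,B1}; idom=B1

DF derivation:
  join B1 pred B0: · stop@B0
  join B1 pred B6: B6→B1 stop@B0
  join B3 pred B1: · stop@B1
  join B3 pred B2: B2 stop@B1
  join B6 pred B1: · stop@B1
  join B6 pred B2: B2 stop@B1
  join B6 pred B4: B4→B3 stop@B1
  B0: DF=∅
  B1: DF={B1}
  B2: DF={B3,B6}
  B3: DF={B6}
  B4: DF={B6}
  B5: DF=∅
  B6: DF={B1}

φ for q: defs {B1,B2,B3,B4,B5}
  DF⁺ = {B1,B3,B6}

Answer: ["B1", "B3", "B6"]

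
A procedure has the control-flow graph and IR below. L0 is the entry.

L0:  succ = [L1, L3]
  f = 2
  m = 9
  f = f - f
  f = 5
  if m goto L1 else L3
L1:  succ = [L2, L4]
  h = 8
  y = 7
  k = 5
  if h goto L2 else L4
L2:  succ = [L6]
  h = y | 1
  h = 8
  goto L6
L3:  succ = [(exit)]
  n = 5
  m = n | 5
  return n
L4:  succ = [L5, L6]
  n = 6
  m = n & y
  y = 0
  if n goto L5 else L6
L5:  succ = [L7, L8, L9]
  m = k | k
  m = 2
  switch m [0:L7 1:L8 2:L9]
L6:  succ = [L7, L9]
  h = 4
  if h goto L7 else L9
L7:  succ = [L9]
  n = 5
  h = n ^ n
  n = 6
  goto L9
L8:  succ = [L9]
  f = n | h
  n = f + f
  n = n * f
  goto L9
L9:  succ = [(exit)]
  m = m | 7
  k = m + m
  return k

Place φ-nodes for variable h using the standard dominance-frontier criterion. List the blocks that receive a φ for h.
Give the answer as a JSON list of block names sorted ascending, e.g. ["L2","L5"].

Answer: ["L6", "L7", "L9"]

Working:
idom tree: L1←L0 L2←L1 L3←L0 L4←L1 L5←L4 L6←L1 L7←L1 L8←L5 L9←L1
Join-block Dom:
  L6: preds {L2,L4}: {L0,L1,L2} ∩ {L0,L1,L4} = {L0,L1}; idom=L1
  L7: preds {L5,L6}: {L0,L1,L4,L5} ∩ {L0,L1,L6} = {L0,L1}; idom=L1
  L9: preds {L5,L6,L7,L8}: {L0,L1,L4,L5} ∩ {L0,L1,L6} ∩ {L0,L1,L7} ∩ {L0,L1,L4,L5,L8} = {L0,L1}; idom=L1

Frontier:
  join L6 pred L2: L2 stop@L1
  join L6 pred L4: L4 stop@L1
  join L7 pred L5: L5→L4 stop@L1
  join L7 pred L6: L6 stop@L1
  join L9 pred L5: L5→L4 stop@L1
  join L9 pred L6: L6 stop@L1
  join L9 pred L7: L7 stop@L1
  join L9 pred L8: L8→L5→L4 stop@L1
  L0 → ∅
  L1 → ∅
  L2 → {L6}
  L3 → ∅
  L4 → {L6,L7,L9}
  L5 → {L7,L9}
  L6 → {L7,L9}
  L7 → {L9}
  L8 → {L9}
  L9 → ∅

φ for h: defs {L1,L2,L6,L7}
  DF⁺ = {L6,L7,L9}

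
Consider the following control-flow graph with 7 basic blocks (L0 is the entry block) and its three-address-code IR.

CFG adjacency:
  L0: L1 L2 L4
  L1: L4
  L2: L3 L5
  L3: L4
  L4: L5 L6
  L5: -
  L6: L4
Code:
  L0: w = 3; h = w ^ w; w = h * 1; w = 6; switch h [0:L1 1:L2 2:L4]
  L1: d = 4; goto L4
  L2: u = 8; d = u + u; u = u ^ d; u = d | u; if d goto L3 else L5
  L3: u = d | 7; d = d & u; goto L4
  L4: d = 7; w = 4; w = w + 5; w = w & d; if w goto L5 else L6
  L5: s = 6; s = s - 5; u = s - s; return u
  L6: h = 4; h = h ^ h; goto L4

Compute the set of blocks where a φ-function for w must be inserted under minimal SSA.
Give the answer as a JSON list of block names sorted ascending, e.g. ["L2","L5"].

Answer: ["L4", "L5"]

Working:
idom tree: L1←L0 L2←L0 L3←L2 L4←L0 L5←L0 L6←L4
Dom∩ at merges:
  L4: preds {L0,L1,L3,L6}: {L0} ∩ {L0,L1} ∩ {L0,L2,L3} ∩ {L0,L4,L6} = {L0}; idom=L0
  L5: preds {L2,L4}: {L0,L2} ∩ {L0,L4} = {L0}; idom=L0

Frontier:
  L4←L0: walk · to L0
  L4←L1: walk L1 to L0
  L4←L3: walk L3→L2 to L0
  L4←L6: walk L6→L4 to L0
  L5←L2: walk L2 to L0
  L5←L4: walk L4 to L0
  L0: DF=∅
  L1: DF={L4}
  L2: DF={L4,L5}
  L3: DF={L4}
  L4: DF={L4,L5}
  L5: DF=∅
  L6: DF={L4}

φ for w: defs {L0,L4}
  DF⁺ = {L4,L5}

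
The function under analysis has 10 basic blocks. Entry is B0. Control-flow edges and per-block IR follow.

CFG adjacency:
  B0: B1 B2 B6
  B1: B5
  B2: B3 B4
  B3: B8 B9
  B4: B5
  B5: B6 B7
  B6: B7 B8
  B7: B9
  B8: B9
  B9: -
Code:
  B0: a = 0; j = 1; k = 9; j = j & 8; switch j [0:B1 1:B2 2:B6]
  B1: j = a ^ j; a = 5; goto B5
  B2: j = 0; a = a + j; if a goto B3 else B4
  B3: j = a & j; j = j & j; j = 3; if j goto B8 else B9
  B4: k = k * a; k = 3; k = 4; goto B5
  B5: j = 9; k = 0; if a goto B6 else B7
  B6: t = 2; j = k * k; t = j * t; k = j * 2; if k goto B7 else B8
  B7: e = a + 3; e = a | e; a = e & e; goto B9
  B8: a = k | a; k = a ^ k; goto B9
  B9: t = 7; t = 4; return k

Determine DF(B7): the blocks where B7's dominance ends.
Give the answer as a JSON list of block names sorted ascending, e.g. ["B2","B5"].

idom tree: B1←B0 B2←B0 B3←B2 B4←B2 B5←B0 B6←B0 B7←B0 B8←B0 B9←B0
Dom at joins:
  B5: preds {B1,B4}: {B0,B1} ∩ {B0,B2,B4} = {B0}; idom=B0
  B6: preds {B0,B5}: {B0} ∩ {B0,B5} = {B0}; idom=B0
  B7: preds {B5,B6}: {B0,B5} ∩ {B0,B6} = {B0}; idom=B0
  B8: preds {B3,B6}: {B0,B2,B3} ∩ {B0,B6} = {B0}; idom=B0
  B9: preds {B3,B7,B8}: {B0,B2,B3} ∩ {B0,B7} ∩ {B0,B8} = {B0}; idom=B0

DF derivation:
  join B5 pred B1: B1 stop@B0
  join B5 pred B4: B4→B2 stop@B0
  join B6 pred B0: · stop@B0
  join B6 pred B5: B5 stop@B0
  join B7 pred B5: B5 stop@B0
  join B7 pred B6: B6 stop@B0
  join B8 pred B3: B3→B2 stop@B0
  join B8 pred B6: B6 stop@B0
  join B9 pred B3: B3→B2 stop@B0
  join B9 pred B7: B7 stop@B0
  join B9 pred B8: B8 stop@B0
  DF(B0)=∅
  DF(B1)={B5}
  DF(B2)={B5,B8,B9}
  DF(B3)={B8,B9}
  DF(B4)={B5}
  DF(B5)={B6,B7}
  DF(B6)={B7,B8}
  DF(B7)={B9}
  DF(B8)={B9}
  DF(B9)=∅

DF(B7) = ["B9"]

Answer: ["B9"]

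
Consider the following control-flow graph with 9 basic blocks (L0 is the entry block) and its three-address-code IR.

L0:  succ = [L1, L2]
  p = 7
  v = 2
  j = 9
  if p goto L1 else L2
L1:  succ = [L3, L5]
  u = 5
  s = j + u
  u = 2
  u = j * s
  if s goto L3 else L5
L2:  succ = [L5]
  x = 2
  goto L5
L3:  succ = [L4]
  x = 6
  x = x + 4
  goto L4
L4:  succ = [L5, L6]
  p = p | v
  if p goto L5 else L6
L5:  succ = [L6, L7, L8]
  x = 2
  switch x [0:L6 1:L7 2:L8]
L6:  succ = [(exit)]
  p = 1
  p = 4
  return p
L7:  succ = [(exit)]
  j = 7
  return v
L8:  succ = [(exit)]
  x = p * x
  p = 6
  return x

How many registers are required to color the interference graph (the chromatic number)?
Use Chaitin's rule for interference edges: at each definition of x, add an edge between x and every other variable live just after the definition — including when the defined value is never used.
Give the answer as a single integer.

Answer: 5

Working:
Per-block:
  L0 def {j,p,v} use ∅
  L1 def {s,u} use {j}
  L2 def {x} use ∅
  L3 def {x} use ∅
  L4 def {p} use {p,v}
  L5 def {x} use ∅
  L6 def {p} use ∅
  L7 def {j} use {v}
  L8 def {p,x} use {p,x}

Backward fixpoint:
  live L0: ∅→{j,p,v}
  live L1: {j,p,v}→{p,v}
  live L2: {p,v}→{p,v}
  live L3: {p,v}→{p,v}
  live L4: {p,v}→{p,v}
  live L5: {p,v}→{p,v,x}
  live L6: ∅→∅
  live L7: {v}→∅
  live L8: {p,x}→∅

Interference:
  j: {p,s,u,v}
  p: {j,s,u,v,x}
  s: {j,p,u,v}
  u: {j,p,s,v}
  v: {j,p,s,u,x}
  x: {p,v}

Registers:
  lower bound: {j,p,s,u,v} mutually conflict ⇒ χ ≥ 5
  5-colouring: c0={p}  c1={v}  c2={j,x}  c3={s}  c4={u}
  χ = 5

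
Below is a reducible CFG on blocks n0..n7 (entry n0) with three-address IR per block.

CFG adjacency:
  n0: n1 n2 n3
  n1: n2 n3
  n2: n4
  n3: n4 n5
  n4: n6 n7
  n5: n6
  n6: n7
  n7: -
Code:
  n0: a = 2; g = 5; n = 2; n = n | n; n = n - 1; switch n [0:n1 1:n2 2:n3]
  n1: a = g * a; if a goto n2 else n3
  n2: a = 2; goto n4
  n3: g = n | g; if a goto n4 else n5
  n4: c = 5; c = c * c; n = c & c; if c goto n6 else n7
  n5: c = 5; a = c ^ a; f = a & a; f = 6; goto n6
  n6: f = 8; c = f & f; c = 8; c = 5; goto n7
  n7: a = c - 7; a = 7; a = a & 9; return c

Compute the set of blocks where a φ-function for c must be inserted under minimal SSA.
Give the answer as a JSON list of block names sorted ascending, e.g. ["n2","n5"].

idom tree: n1←n0 n2←n0 n3←n0 n4←n0 n5←n3 n6←n0 n7←n0
Dom∩ at merges:
  n2: preds {n0,n1}: {n0} ∩ {n0,n1} = {n0}; idom=n0
  n3: preds {n0,n1}: {n0} ∩ {n0,n1} = {n0}; idom=n0
  n4: preds {n2,n3}: {n0,n2} ∩ {n0,n3} = {n0}; idom=n0
  n6: preds {n4,n5}: {n0,n4} ∩ {n0,n3,n5} = {n0}; idom=n0
  n7: preds {n4,n6}: {n0,n4} ∩ {n0,n6} = {n0}; idom=n0

DF derivation:
  join n2 pred n0: · stop@n0
  join n2 pred n1: n1 stop@n0
  join n3 pred n0: · stop@n0
  join n3 pred n1: n1 stop@n0
  join n4 pred n2: n2 stop@n0
  join n4 pred n3: n3 stop@n0
  join n6 pred n4: n4 stop@n0
  join n6 pred n5: n5→n3 stop@n0
  join n7 pred n4: n4 stop@n0
  join n7 pred n6: n6 stop@n0
  n0 → ∅
  n1 → {n2,n3}
  n2 → {n4}
  n3 → {n4,n6}
  n4 → {n6,n7}
  n5 → {n6}
  n6 → {n7}
  n7 → ∅

φ for c: defs {n4,n5,n6}
  DF⁺ = {n6,n7}

Answer: ["n6", "n7"]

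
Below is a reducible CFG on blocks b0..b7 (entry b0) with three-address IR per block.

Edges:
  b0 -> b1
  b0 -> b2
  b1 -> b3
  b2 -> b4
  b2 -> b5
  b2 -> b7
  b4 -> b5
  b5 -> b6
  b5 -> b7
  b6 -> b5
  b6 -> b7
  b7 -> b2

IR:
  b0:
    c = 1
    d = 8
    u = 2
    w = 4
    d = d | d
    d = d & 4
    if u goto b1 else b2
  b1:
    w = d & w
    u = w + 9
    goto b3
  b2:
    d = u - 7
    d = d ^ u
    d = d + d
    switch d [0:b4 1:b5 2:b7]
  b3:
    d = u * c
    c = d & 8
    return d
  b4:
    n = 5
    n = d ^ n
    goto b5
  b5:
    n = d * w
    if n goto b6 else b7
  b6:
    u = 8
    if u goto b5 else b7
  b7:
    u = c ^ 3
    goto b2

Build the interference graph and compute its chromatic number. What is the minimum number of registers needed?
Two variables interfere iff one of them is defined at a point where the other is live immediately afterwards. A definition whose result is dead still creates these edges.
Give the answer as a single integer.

def/use:
  b0: {c,d,u,w} / ∅
  b1: {u,w} / {d,w}
  b2: {d} / {u}
  b3: {c,d} / {c,u}
  b4: {n} / {d}
  b5: {n} / {d,w}
  b6: {u} / ∅
  b7: {u} / {c}

Backward fixpoint:
  b0 li=∅ lo={c,d,u,w}
  b1 li={c,d,w} lo={c,u}
  b2 li={c,u,w} lo={c,d,w}
  b3 li={c,u} lo=∅
  b4 li={c,d,w} lo={c,d,w}
  b5 li={c,d,w} lo={c,d,w}
  b6 li={c,d,w} lo={c,d,w}
  b7 li={c,w} lo={c,u,w}

Interfere edges:
  c↔{d,n,u,w}
  d↔{c,n,u,w}
  n↔{c,d,w}
  u↔{c,d,w}
  w↔{c,d,n,u}

Colouring:
  clique {c,d,n,w} ⇒ need ≥ 4
  4-colouring: r0={c}  r1={d}  r2={w}  r3={n,u}
  χ = 4

Answer: 4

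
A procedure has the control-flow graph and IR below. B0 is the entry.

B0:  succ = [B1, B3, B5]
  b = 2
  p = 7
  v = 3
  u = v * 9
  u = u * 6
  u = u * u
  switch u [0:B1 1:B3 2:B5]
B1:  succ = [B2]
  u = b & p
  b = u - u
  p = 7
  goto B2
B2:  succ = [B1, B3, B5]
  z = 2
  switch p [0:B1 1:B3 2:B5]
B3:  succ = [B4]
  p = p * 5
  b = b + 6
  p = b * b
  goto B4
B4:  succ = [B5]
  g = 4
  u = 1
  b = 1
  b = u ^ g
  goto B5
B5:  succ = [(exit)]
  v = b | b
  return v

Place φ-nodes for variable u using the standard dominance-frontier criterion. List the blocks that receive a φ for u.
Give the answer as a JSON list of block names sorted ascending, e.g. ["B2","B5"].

idom tree: B1←B0 B2←B1 B3←B0 B4←B3 B5←B0
Join-block Dom:
  B1: preds {B0,B2}: {B0} ∩ {B0,B1,B2} = {B0}; idom=B0
  B3: preds {B0,B2}: {B0} ∩ {B0,B1,B2} = {B0}; idom=B0
  B5: preds {B0,B2,B4}: {B0} ∩ {B0,B1,B2} ∩ {B0,B3,B4} = {B0}; idom=B0

DF derivation:
  B1←B0: walk · to B0
  B1←B2: walk B2→B1 to B0
  B3←B0: walk · to B0
  B3←B2: walk B2→B1 to B0
  B5←B0: walk · to B0
  B5←B2: walk B2→B1 to B0
  B5←B4: walk B4→B3 to B0
  B0 → ∅
  B1 → {B1,B3,B5}
  B2 → {B1,B3,B5}
  B3 → {B5}
  B4 → {B5}
  B5 → ∅

φ for u: defs {B0,B1,B4}
  DF⁺ = {B1,B3,B5}

Answer: ["B1", "B3", "B5"]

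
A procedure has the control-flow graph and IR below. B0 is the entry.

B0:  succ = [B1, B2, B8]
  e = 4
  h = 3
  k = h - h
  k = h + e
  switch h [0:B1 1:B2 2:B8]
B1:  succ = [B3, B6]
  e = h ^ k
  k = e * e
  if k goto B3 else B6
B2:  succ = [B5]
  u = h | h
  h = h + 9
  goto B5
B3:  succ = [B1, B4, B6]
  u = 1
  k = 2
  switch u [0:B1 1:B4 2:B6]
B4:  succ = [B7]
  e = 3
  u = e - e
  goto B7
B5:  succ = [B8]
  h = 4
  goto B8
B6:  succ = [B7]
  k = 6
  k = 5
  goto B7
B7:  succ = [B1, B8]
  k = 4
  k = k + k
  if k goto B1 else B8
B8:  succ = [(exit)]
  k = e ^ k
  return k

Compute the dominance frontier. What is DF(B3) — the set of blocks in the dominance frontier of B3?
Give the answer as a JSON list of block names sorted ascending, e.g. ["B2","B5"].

Answer: ["B1", "B6", "B7"]

Analysis:
idom tree: B1←B0 B2←B0 B3←B1 B4←B3 B5←B2 B6←B1 B7←B1 B8←B0
Join-block Dom:
  B1: preds {B0,B3,B7}: {B0} ∩ {B0,B1,B3} ∩ {B0,B1,B7} = {B0}; idom=B0
  B6: preds {B1,B3}: {B0,B1} ∩ {B0,B1,B3} = {B0,B1}; idom=B1
  B7: preds {B4,B6}: {B0,B1,B3,B4} ∩ {B0,B1,B6} = {B0,B1}; idom=B1
  B8: preds {B0,B5,B7}: {B0} ∩ {B0,B2,B5} ∩ {B0,B1,B7} = {B0}; idom=B0

DF derivation:
  join B1 pred B0: · stop@B0
  join B1 pred B3: B3→B1 stop@B0
  join B1 pred B7: B7→B1 stop@B0
  join B6 pred B1: · stop@B1
  join B6 pred B3: B3 stop@B1
  join B7 pred B4: B4→B3 stop@B1
  join B7 pred B6: B6 stop@B1
  join B8 pred B0: · stop@B0
  join B8 pred B5: B5→B2 stop@B0
  join B8 pred B7: B7→B1 stop@B0
  B0 → ∅
  B1 → {B1,B8}
  B2 → {B8}
  B3 → {B1,B6,B7}
  B4 → {B7}
  B5 → {B8}
  B6 → {B7}
  B7 → {B1,B8}
  B8 → ∅

DF(B3) = ["B1", "B6", "B7"]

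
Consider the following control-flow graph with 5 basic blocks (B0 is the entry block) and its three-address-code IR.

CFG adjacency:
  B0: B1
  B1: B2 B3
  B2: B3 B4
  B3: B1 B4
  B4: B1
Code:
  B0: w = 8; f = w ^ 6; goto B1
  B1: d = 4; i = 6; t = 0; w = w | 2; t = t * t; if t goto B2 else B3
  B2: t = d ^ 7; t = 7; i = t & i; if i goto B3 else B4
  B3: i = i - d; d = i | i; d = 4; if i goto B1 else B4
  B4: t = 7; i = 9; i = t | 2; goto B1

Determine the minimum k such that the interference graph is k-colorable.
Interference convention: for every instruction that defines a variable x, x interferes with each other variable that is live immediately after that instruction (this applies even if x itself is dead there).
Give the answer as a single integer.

Block summaries:
  B0 def {f,w} use ∅
  B1 def {d,i,t,w} use {w}
  B2 def {i,t} use {d,i}
  B3 def {d,i} use {d,i}
  B4 def {i,t} use ∅

Liveness:
  B0 li=∅ lo={w}
  B1 li={w} lo={d,i,w}
  B2 li={d,i,w} lo={d,i,w}
  B3 li={d,i,w} lo={w}
  B4 li={w} lo={w}

Interference:
  d↔{i,t,w}
  f↔{w}
  i↔{d,t,w}
  t↔{d,i,w}
  w↔{d,f,i,t}

Chromatic number:
  clique {d,i,t,w} ⇒ need ≥ 4
  assign d→r1 f→r1 i→r2 t→r3 w→r0 — no edge inside a register ⇒ χ ≤ 4
  χ = 4

Answer: 4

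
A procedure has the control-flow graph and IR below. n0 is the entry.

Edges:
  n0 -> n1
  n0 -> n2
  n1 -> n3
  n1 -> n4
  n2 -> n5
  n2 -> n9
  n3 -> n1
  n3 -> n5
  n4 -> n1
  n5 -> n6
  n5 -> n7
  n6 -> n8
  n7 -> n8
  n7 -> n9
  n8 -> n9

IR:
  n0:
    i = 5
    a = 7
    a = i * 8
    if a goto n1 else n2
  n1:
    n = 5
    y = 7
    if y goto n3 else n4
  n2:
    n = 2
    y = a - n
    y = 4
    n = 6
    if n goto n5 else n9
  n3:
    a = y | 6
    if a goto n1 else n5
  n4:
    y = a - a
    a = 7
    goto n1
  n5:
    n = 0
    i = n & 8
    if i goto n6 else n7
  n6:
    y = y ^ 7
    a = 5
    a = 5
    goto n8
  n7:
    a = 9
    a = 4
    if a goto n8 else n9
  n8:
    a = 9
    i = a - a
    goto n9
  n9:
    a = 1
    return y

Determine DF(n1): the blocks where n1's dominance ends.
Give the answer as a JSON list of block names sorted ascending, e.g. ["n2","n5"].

Answer: ["n1", "n5"]

Analysis:
idom tree: n1←n0 n2←n0 n3←n1 n4←n1 n5←n0 n6←n5 n7←n5 n8←n5 n9←n0
Dom∩ at merges:
  n1: preds {n0,n3,n4}: {n0} ∩ {n0,n1,n3} ∩ {n0,n1,n4} = {n0}; idom=n0
  n5: preds {n2,n3}: {n0,n2} ∩ {n0,n1,n3} = {n0}; idom=n0
  n8: preds {n6,n7}: {n0,n5,n6} ∩ {n0,n5,n7} = {n0,n5}; idom=n5
  n9: preds {n2,n7,n8}: {n0,n2} ∩ {n0,n5,n7} ∩ {n0,n5,n8} = {n0}; idom=n0

Frontier:
  n1←n0: walk · to n0
  n1←n3: walk n3→n1 to n0
  n1←n4: walk n4→n1 to n0
  n5←n2: walk n2 to n0
  n5←n3: walk n3→n1 to n0
  n8←n6: walk n6 to n5
  n8←n7: walk n7 to n5
  n9←n2: walk n2 to n0
  n9←n7: walk n7→n5 to n0
  n9←n8: walk n8→n5 to n0
  n0 → ∅
  n1 → {n1,n5}
  n2 → {n5,n9}
  n3 → {n1,n5}
  n4 → {n1}
  n5 → {n9}
  n6 → {n8}
  n7 → {n8,n9}
  n8 → {n9}
  n9 → ∅

DF(n1) = ["n1", "n5"]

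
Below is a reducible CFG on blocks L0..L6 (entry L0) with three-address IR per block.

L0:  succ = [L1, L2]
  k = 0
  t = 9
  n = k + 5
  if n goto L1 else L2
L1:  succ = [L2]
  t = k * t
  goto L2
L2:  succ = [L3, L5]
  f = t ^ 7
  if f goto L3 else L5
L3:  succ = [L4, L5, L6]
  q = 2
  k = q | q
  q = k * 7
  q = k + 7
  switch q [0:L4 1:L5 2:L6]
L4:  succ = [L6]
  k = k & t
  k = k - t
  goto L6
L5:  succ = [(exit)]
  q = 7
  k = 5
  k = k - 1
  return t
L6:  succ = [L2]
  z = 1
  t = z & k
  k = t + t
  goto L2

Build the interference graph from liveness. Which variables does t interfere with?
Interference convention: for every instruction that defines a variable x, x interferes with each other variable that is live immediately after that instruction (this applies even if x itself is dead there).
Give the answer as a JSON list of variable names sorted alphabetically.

Answer: ["f", "k", "n", "q"]

Analysis:
Block summaries:
  L0 def {k,n,t} use ∅
  L1 def {t} use {k,t}
  L2 def {f} use {t}
  L3 def {k,q} use ∅
  L4 def {k} use {k,t}
  L5 def {k,q} use {t}
  L6 def {k,t,z} use {k}

Backward fixpoint:
  L0 li=∅ lo={k,t}
  L1 li={k,t} lo={t}
  L2 li={t} lo={t}
  L3 li={t} lo={k,t}
  L4 li={k,t} lo={k}
  L5 li={t} lo=∅
  L6 li={k} lo={t}

Interference:
  f↔{t}
  k↔{n,q,t,z}
  n↔{k,t}
  q↔{k,t}
  t↔{f,k,n,q}
  z↔{k}

N(t) = ["f", "k", "n", "q"]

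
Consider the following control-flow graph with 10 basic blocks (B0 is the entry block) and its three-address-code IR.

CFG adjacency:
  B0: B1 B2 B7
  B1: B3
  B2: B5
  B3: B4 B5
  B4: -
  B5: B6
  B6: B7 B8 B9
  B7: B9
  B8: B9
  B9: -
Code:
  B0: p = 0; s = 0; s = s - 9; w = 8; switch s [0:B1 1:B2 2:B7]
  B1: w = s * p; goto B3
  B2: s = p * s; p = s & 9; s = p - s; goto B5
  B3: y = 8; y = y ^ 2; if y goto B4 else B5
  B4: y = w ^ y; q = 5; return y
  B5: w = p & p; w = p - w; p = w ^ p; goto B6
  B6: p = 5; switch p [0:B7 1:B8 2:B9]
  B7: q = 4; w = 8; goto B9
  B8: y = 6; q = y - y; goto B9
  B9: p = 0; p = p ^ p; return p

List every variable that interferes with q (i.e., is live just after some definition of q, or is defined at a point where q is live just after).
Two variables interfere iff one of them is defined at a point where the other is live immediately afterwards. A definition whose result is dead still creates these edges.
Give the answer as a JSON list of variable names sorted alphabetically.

Block summaries:
  B0: def={p,s,w} ue=∅
  B1: def={w} ue={p,s}
  B2: def={p,s} ue={p,s}
  B3: def={y} ue=∅
  B4: def={q,y} ue={w,y}
  B5: def={p,w} ue={p}
  B6: def={p} ue=∅
  B7: def={q,w} ue=∅
  B8: def={q,y} ue=∅
  B9: def={p} ue=∅

Live sets:
  B0 li=∅ lo={p,s}
  B1 li={p,s} lo={p,w}
  B2 li={p,s} lo={p}
  B3 li={p,w} lo={p,w,y}
  B4 li={w,y} lo=∅
  B5 li={p} lo=∅
  B6 li=∅ lo=∅
  B7 li=∅ lo=∅
  B8 li=∅ lo=∅
  B9 li=∅ lo=∅

Interfere edges:
  p: {s,w,y}
  q: {y}
  s: {p,w}
  w: {p,s,y}
  y: {p,q,w}

N(q) = ["y"]

Answer: ["y"]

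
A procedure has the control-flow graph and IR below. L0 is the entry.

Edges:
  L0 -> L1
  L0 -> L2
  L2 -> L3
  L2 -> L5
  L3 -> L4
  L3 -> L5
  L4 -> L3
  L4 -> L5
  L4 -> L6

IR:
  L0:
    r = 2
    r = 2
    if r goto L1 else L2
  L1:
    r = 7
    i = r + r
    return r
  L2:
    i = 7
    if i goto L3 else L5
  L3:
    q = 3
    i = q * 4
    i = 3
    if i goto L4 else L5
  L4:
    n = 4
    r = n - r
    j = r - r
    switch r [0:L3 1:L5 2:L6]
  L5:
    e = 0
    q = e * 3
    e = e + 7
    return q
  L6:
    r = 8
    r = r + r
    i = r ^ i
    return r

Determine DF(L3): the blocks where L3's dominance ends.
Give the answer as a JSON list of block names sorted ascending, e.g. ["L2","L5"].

Answer: ["L3", "L5"]

Derivation:
idom tree: L1←L0 L2←L0 L3←L2 L4←L3 L5←L2 L6←L4
Join-block Dom:
  L3: preds {L2,L4}: {L0,L2} ∩ {L0,L2,L3,L4} = {L0,L2}; idom=L2
  L5: preds {L2,L3,L4}: {L0,L2} ∩ {L0,L2,L3} ∩ {L0,L2,L3,L4} = {L0,L2}; idom=L2

Frontier:
  join L3 pred L2: · stop@L2
  join L3 pred L4: L4→L3 stop@L2
  join L5 pred L2: · stop@L2
  join L5 pred L3: L3 stop@L2
  join L5 pred L4: L4→L3 stop@L2
  DF(L0)=∅
  DF(L1)=∅
  DF(L2)=∅
  DF(L3)={L3,L5}
  DF(L4)={L3,L5}
  DF(L5)=∅
  DF(L6)=∅

DF(L3) = ["L3", "L5"]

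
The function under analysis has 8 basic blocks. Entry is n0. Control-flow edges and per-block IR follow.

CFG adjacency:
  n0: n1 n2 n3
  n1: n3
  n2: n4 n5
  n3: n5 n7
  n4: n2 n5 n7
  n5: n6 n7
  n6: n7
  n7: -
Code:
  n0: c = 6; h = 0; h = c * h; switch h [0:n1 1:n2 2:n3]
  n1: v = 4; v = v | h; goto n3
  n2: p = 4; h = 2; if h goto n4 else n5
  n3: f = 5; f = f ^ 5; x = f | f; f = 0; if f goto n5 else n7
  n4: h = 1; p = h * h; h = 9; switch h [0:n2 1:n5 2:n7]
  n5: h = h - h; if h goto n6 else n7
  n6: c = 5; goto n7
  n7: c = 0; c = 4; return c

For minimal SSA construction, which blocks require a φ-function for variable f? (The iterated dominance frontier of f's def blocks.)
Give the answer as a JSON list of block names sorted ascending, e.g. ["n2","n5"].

idom tree: n1←n0 n2←n0 n3←n0 n4←n2 n5←n0 n6←n5 n7←n0
Dom∩ at merges:
  n2: preds {n0,n4}: {n0} ∩ {n0,n2,n4} = {n0}; idom=n0
  n3: preds {n0,n1}: {n0} ∩ {n0,n1} = {n0}; idom=n0
  n5: preds {n2,n3,n4}: {n0,n2} ∩ {n0,n3} ∩ {n0,n2,n4} = {n0}; idom=n0
  n7: preds {n3,n4,n5,n6}: {n0,n3} ∩ {n0,n2,n4} ∩ {n0,n5} ∩ {n0,n5,n6} = {n0}; idom=n0

Frontier:
  n2←n0: walk · to n0
  n2←n4: walk n4→n2 to n0
  n3←n0: walk · to n0
  n3←n1: walk n1 to n0
  n5←n2: walk n2 to n0
  n5←n3: walk n3 to n0
  n5←n4: walk n4→n2 to n0
  n7←n3: walk n3 to n0
  n7←n4: walk n4→n2 to n0
  n7←n5: walk n5 to n0
  n7←n6: walk n6→n5 to n0
  DF(n0)=∅
  DF(n1)={n3}
  DF(n2)={n2,n5,n7}
  DF(n3)={n5,n7}
  DF(n4)={n2,n5,n7}
  DF(n5)={n7}
  DF(n6)={n7}
  DF(n7)=∅

φ for f: defs {n3}
  DF⁺ = {n5,n7}

Answer: ["n5", "n7"]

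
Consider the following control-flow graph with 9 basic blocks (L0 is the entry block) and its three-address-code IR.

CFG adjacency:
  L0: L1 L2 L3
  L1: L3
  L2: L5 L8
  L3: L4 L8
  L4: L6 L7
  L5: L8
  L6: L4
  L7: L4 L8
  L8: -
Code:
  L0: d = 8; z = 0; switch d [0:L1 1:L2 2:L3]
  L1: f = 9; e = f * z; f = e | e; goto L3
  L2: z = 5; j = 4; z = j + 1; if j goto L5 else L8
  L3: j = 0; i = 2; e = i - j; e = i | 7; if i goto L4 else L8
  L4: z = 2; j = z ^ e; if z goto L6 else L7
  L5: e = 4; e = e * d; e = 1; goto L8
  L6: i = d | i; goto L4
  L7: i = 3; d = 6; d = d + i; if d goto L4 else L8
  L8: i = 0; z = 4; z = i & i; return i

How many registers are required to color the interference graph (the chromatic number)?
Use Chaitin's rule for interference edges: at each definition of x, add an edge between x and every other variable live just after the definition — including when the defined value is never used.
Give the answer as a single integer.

def/use:
  L0: def={d,z} ue=∅
  L1: def={e,f} ue={z}
  L2: def={j,z} ue=∅
  L3: def={e,i,j} ue=∅
  L4: def={j,z} ue={e}
  L5: def={e} ue={d}
  L6: def={i} ue={d,i}
  L7: def={d,i} ue=∅
  L8: def={i,z} ue=∅

Backward fixpoint:
  live L0: ∅→{d,z}
  live L1: {d,z}→{d}
  live L2: {d}→{d}
  live L3: {d}→{d,e,i}
  live L4: {d,e,i}→{d,e,i}
  live L5: {d}→∅
  live L6: {d,e,i}→{d,e,i}
  live L7: {e}→{d,e,i}
  live L8: ∅→∅

Interfere edges:
  d — {e,f,i,j,z}
  e — {d,i,j,z}
  f — {d,z}
  i — {d,e,j,z}
  j — {d,e,i,z}
  z — {d,e,f,i,j}

Chromatic number:
  {d,e,i,j,z} pairwise interfere (5-clique) ⇒ χ ≥ 5
  assign d→c0 e→c2 f→c2 i→c3 j→c4 z→c1 — no edge inside a register ⇒ χ ≤ 5
  χ = 5

Answer: 5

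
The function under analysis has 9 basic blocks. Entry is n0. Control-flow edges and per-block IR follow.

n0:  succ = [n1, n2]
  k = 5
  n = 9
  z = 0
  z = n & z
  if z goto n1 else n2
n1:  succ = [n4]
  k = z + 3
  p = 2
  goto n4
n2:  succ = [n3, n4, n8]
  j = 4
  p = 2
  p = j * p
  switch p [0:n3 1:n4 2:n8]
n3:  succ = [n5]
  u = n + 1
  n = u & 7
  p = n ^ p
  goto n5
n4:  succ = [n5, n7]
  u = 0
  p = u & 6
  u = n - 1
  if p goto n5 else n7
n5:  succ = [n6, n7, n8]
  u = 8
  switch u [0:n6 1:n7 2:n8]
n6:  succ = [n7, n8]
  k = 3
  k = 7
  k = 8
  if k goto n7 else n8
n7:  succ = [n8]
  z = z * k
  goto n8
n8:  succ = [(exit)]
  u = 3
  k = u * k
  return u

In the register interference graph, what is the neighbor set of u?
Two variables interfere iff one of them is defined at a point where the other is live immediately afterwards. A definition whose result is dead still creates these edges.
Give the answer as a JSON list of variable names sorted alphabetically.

Answer: ["k", "n", "p", "z"]

Analysis:
Per-block:
  n0: {k,n,z} / ∅
  n1: {k,p} / {z}
  n2: {j,p} / ∅
  n3: {n,p,u} / {n,p}
  n4: {p,u} / {n}
  n5: {u} / ∅
  n6: {k} / ∅
  n7: {z} / {k,z}
  n8: {k,u} / {k}

Liveness:
  live n0: ∅→{k,n,z}
  live n1: {n,z}→{k,n,z}
  live n2: {k,n,z}→{k,n,p,z}
  live n3: {k,n,p,z}→{k,z}
  live n4: {k,n,z}→{k,z}
  live n5: {k,z}→{k,z}
  live n6: {z}→{k,z}
  live n7: {k,z}→{k}
  live n8: {k}→∅

Interfere edges:
  j↔{k,n,p,z}
  k↔{j,n,p,u,z}
  n↔{j,k,p,u,z}
  p↔{j,k,n,u,z}
  u↔{k,n,p,z}
  z↔{j,k,n,p,u}

N(u) = ["k", "n", "p", "z"]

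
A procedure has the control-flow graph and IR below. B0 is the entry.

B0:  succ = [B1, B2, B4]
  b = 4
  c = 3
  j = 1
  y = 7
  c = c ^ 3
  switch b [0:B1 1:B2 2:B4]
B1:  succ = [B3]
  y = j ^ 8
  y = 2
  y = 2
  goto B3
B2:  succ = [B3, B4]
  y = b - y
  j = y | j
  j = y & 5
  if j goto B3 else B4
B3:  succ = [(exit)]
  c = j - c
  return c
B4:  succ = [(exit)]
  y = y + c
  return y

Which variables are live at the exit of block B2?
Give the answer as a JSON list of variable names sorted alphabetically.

Answer: ["c", "j", "y"]

Analysis:
Block summaries:
  B0 def {b,c,j,y} use ∅
  B1 def {y} use {j}
  B2 def {j,y} use {b,j,y}
  B3 def {c} use {c,j}
  B4 def {y} use {c,y}

Liveness:
  B0: in=∅ out={b,c,j,y}
  B1: in={c,j} out={c,j}
  B2: in={b,c,j,y} out={c,j,y}
  B3: in={c,j} out=∅
  B4: in={c,y} out=∅

live-out(B2) = ["c", "j", "y"]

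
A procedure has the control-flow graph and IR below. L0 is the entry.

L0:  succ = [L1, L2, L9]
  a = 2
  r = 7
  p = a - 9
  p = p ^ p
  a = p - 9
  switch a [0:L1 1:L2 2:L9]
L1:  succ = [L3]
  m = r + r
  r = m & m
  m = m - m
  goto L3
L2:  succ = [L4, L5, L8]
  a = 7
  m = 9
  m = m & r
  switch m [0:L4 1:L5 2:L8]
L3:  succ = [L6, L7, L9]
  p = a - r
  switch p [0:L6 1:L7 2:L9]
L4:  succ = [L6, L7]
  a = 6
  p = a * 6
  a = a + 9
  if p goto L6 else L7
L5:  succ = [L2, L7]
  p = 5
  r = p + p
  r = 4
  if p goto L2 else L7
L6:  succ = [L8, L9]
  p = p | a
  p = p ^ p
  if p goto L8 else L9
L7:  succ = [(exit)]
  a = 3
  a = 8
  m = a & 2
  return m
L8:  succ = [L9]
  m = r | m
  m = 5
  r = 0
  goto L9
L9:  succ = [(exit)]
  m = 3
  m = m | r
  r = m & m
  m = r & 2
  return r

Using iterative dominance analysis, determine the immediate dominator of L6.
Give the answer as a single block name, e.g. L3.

Answer: L0

Working:
idom tree: L1←L0 L2←L0 L3←L1 L4←L2 L5←L2 L6←L0 L7←L0 L8←L0 L9←L0
Dom at joins:
  L2: preds {L0,L5}: {L0} ∩ {L0,L2,L5} = {L0}; idom=L0
  L6: preds {L3,L4}: {L0,L1,L3} ∩ {L0,L2,L4} = {L0}; idom=L0
  L7: preds {L3,L4,L5}: {L0,L1,L3} ∩ {L0,L2,L4} ∩ {L0,L2,L5} = {L0}; idom=L0
  L8: preds {L2,L6}: {L0,L2} ∩ {L0,L6} = {L0}; idom=L0
  L9: preds {L0,L3,L6,L8}: {L0} ∩ {L0,L1,L3} ∩ {L0,L6} ∩ {L0,L8} = {L0}; idom=L0

idom(L6) = L0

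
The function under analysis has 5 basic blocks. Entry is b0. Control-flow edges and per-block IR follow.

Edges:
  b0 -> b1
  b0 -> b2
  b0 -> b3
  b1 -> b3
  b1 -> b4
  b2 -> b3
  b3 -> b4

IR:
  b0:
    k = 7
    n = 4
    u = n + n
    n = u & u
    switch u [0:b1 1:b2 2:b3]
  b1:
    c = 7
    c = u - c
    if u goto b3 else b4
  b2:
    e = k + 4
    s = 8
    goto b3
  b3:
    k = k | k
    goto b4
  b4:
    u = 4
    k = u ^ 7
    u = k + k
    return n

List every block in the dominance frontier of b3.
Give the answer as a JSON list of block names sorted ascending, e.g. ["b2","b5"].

idom tree: b1←b0 b2←b0 b3←b0 b4←b0
Dom at joins:
  b3: preds {b0,b1,b2}: {b0} ∩ {b0,b1} ∩ {b0,b2} = {b0}; idom=b0
  b4: preds {b1,b3}: {b0,b1} ∩ {b0,b3} = {b0}; idom=b0

DF walk-up:
  b3←b0: walk · to b0
  b3←b1: walk b1 to b0
  b3←b2: walk b2 to b0
  b4←b1: walk b1 to b0
  b4←b3: walk b3 to b0
  b0 → ∅
  b1 → {b3,b4}
  b2 → {b3}
  b3 → {b4}
  b4 → ∅

DF(b3) = ["b4"]

Answer: ["b4"]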